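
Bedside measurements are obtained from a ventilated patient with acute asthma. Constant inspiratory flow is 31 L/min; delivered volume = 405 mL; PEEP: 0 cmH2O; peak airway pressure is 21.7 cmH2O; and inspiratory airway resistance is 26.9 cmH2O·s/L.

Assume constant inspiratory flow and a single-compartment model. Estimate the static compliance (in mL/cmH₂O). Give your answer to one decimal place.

Flow: 31 L/min ÷ 60 = 0.5167 L/s.
Equation of motion (constant flow): PIP = Vt/C + R·V̇ + PEEP.
Vt/C = PIP − R·V̇ − PEEP = 21.7 − 26.9×0.5167 − 0 = 21.7 − 13.899 − 0 = 7.801 cmH2O.
C = Vt / 7.801 = 405 / 7.801 = 51.916 mL/cmH2O.

51.9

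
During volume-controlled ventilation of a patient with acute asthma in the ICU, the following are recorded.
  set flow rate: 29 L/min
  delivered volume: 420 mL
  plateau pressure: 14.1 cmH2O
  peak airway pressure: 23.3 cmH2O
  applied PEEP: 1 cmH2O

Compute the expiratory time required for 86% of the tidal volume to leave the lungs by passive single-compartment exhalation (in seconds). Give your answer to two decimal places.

Flow: 29 L/min ÷ 60 = 0.4833 L/s.
R = (PIP − Pplat)/V̇ = (23.3 − 14.1) / 0.4833 = 9.2/0.4833 = 19.036 cmH2O·s/L.
C = Vt/(Pplat − PEEP) = 420.0 / (14.1 − 1) = 420.0/13.1 = 32.061 mL/cmH2O.
τ = R × C = 19.036 × 0.03206 L/cmH2O = 0.6103 s.
t = −τ·ln(1 − 0.86) = −0.6103·ln(0.14) = 1.2 s.

1.20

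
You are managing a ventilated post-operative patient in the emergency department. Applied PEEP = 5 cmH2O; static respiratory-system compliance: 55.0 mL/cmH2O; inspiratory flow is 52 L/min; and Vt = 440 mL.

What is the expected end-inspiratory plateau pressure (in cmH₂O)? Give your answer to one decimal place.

Pplat = PEEP + Vt / Cstat = 5 + 440 / 55.0 = 5 + 8.0 = 13.0 cmH2O.

13.0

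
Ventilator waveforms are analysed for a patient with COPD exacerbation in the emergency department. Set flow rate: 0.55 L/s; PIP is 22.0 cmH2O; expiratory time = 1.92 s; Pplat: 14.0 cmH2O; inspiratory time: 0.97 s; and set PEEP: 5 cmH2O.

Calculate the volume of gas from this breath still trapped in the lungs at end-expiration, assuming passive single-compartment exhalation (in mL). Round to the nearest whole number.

Vt = flow × Ti = 0.55 L/s × 0.97 s × 1000 mL/L = 533.5 mL.
R = (PIP − Pplat)/V̇ = (22.0 − 14.0) / 0.55 = 8.0/0.55 = 14.545 cmH2O·s/L.
C = Vt/(Pplat − PEEP) = 533.5 / (14.0 − 5) = 533.5/9.0 = 59.278 mL/cmH2O.
τ = R × C = 14.545 × 0.05928 L/cmH2O = 0.8622 s.
Fraction remaining = e^(−Te/τ) = e^(−1.92/0.8622) = 0.1079.
Trapped volume = 533.5 × 0.1079 = 57.565 mL.

58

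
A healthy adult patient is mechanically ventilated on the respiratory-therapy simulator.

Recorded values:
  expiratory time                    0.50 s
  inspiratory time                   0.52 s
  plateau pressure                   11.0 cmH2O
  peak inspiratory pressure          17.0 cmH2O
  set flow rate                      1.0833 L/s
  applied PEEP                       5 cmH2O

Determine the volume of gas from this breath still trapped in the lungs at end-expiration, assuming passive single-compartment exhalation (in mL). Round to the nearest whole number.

Vt = flow × Ti = 1.0833 L/s × 0.52 s × 1000 mL/L = 563.32 mL.
R = (PIP − Pplat)/V̇ = (17.0 − 11.0) / 1.0833 = 6.0/1.0833 = 5.539 cmH2O·s/L.
C = Vt/(Pplat − PEEP) = 563.32 / (11.0 − 5) = 563.32/6.0 = 93.887 mL/cmH2O.
τ = R × C = 5.539 × 0.09389 L/cmH2O = 0.5201 s.
Fraction remaining = e^(−Te/τ) = e^(−0.50/0.5201) = 0.3824.
Trapped volume = 563.32 × 0.3824 = 215.41 mL.

215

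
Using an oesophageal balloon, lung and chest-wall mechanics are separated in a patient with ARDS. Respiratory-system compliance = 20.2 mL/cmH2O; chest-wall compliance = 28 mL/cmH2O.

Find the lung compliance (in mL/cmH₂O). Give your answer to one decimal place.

1/CL = 1/Crs − 1/Ccw.
1/CL = 1/20.2 − 1/28 = 0.01379.
CL = 72.516 mL/cmH2O.

72.5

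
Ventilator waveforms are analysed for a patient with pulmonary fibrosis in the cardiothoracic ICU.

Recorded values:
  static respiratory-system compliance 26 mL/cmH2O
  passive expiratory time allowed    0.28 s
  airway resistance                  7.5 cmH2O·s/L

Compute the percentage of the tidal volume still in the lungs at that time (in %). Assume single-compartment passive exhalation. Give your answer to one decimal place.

τ = R × C = 7.5 × 26 mL/cmH2O = 7.5 × 0.026 L/cmH2O = 0.195 s.
Passive exhalation: V(t)/V₀ = e^(−t/τ) = e^(−0.28/0.195) = 0.2379.
Fraction remaining = 0.2379 → 23.79%.

23.8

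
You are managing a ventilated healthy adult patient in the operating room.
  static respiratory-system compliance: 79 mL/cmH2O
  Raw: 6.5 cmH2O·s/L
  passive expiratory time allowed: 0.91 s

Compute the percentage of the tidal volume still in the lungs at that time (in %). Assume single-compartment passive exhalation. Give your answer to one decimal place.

17.0

τ = R × C = 6.5 × 79 mL/cmH2O = 6.5 × 0.079 L/cmH2O = 0.5135 s.
Passive exhalation: V(t)/V₀ = e^(−t/τ) = e^(−0.91/0.5135) = 0.17.
Fraction remaining = 0.17 → 17.0%.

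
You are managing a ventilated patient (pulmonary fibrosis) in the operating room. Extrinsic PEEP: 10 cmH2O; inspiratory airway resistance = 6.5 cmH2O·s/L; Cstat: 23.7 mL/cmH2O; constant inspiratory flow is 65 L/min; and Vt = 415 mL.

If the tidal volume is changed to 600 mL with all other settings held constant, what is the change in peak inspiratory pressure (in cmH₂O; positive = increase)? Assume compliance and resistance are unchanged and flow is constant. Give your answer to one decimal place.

7.8

PIP = Vt/C + R·V̇ + PEEP (constant-flow equation of motion).
Only the elastic term changes: ΔPIP = ΔVt / C = (600 − 415) / 23.7 = 7.806 cmH2O.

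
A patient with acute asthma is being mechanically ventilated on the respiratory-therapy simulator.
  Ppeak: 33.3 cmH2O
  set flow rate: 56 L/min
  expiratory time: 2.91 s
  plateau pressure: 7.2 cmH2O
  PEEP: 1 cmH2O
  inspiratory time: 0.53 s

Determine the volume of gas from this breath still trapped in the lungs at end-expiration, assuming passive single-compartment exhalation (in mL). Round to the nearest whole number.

134

Flow: 56 L/min ÷ 60 = 0.9333 L/s.
Vt = flow × Ti = 0.9333 L/s × 0.53 s × 1000 mL/L = 494.65 mL.
R = (PIP − Pplat)/V̇ = (33.3 − 7.2) / 0.9333 = 26.1/0.9333 = 27.965 cmH2O·s/L.
C = Vt/(Pplat − PEEP) = 494.65 / (7.2 − 1) = 494.65/6.2 = 79.782 mL/cmH2O.
τ = R × C = 27.965 × 0.07978 L/cmH2O = 2.231 s.
Fraction remaining = e^(−Te/τ) = e^(−2.91/2.231) = 0.2713.
Trapped volume = 494.65 × 0.2713 = 134.2 mL.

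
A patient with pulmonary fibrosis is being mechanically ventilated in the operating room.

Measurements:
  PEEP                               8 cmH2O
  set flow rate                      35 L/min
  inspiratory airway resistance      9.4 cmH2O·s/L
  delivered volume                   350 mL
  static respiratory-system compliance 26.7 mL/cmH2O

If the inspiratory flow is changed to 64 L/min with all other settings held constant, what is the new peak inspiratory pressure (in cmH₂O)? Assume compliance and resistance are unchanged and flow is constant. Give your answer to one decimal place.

31.1

Flow: 35 L/min ÷ 60 = 0.5833 L/s.
New flow: 64 L/min ÷ 60 = 1.0667 L/s.
PIP = Vt/C + R·V̇ + PEEP (constant-flow equation of motion).
Only the resistive term changes: ΔPIP = R × ΔV̇ = 9.4 × (1.0667 − 0.5833) = 9.4 × 0.4834 = 4.544 cmH2O.
Original PIP = 350/26.7 + 9.4×0.5833 + 8 = 26.592 cmH2O; new PIP = 26.592 + (4.544) = 31.136 cmH2O.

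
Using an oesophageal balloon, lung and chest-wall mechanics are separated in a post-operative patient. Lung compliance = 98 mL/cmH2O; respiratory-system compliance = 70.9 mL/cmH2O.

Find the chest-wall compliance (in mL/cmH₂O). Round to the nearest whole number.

256

1/Ccw = 1/Crs − 1/CL.
1/Ccw = 1/70.9 − 1/98 = 0.0039.
Ccw = 256.41 mL/cmH2O.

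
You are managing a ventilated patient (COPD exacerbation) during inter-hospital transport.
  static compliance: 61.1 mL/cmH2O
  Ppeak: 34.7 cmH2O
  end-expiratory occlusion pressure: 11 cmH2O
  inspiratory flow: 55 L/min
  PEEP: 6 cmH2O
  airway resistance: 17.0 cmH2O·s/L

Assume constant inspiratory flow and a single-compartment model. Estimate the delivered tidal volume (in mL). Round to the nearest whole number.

496

Flow: 55 L/min ÷ 60 = 0.9167 L/s.
Total PEEP = 11 cmH2O (set 6 + intrinsic 5); this is the baseline alveolar pressure.
Equation of motion (constant flow): PIP = Vt/C + R·V̇ + PEEP.
Vt/C = PIP − R·V̇ − PEEP = 34.7 − 15.584 − 11 = 8.116 cmH2O.
Vt = C × 8.116 = 61.1 × 8.116 = 495.89 mL.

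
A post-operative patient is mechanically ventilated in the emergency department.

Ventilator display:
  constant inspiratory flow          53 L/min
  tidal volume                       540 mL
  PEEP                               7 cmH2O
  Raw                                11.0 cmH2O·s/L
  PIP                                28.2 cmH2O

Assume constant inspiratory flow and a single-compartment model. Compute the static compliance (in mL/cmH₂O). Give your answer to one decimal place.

Flow: 53 L/min ÷ 60 = 0.8833 L/s.
Equation of motion (constant flow): PIP = Vt/C + R·V̇ + PEEP.
Vt/C = PIP − R·V̇ − PEEP = 28.2 − 11.0×0.8833 − 7 = 28.2 − 9.716 − 7 = 11.484 cmH2O.
C = Vt / 11.484 = 540 / 11.484 = 47.022 mL/cmH2O.

47.0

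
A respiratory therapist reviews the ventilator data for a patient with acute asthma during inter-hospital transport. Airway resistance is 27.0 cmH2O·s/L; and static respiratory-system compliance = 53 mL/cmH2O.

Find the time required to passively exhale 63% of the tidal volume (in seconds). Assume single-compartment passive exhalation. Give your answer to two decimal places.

τ = R × C = 27.0 × 53 mL/cmH2O = 27.0 × 0.053 L/cmH2O = 1.431 s.
Exhaled fraction f = 1 − e^(−t/τ) → t = −τ·ln(1 − f) = −1.431·ln(0.37) = 1.423 s.

1.42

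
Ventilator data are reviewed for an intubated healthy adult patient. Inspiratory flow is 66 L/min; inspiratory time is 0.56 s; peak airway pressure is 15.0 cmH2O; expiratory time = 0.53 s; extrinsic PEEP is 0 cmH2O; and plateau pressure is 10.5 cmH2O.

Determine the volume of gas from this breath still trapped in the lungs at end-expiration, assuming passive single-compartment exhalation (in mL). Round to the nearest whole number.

Flow: 66 L/min ÷ 60 = 1.1 L/s.
Vt = flow × Ti = 1.1 L/s × 0.56 s × 1000 mL/L = 616.0 mL.
R = (PIP − Pplat)/V̇ = (15.0 − 10.5) / 1.1 = 4.5/1.1 = 4.091 cmH2O·s/L.
C = Vt/(Pplat − PEEP) = 616.0 / (10.5 − 0) = 616.0/10.5 = 58.667 mL/cmH2O.
τ = R × C = 4.091 × 0.05867 L/cmH2O = 0.24 s.
Fraction remaining = e^(−Te/τ) = e^(−0.53/0.24) = 0.1099.
Trapped volume = 616.0 × 0.1099 = 67.698 mL.

68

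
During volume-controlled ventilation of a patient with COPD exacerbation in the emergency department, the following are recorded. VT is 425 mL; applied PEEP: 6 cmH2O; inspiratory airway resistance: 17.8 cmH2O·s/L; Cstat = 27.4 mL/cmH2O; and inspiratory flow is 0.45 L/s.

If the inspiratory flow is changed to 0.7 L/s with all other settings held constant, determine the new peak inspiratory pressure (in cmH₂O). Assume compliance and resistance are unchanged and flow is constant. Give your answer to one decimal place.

34.0

PIP = Vt/C + R·V̇ + PEEP (constant-flow equation of motion).
Only the resistive term changes: ΔPIP = R × ΔV̇ = 17.8 × (0.7 − 0.45) = 17.8 × 0.25 = 4.45 cmH2O.
Original PIP = 425/27.4 + 17.8×0.45 + 6 = 29.521 cmH2O; new PIP = 29.521 + (4.45) = 33.971 cmH2O.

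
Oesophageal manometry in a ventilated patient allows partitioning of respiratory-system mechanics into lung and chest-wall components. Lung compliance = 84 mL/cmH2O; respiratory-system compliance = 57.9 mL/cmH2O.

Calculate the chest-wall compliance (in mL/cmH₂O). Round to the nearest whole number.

186

1/Ccw = 1/Crs − 1/CL.
1/Ccw = 1/57.9 − 1/84 = 0.005366.
Ccw = 186.36 mL/cmH2O.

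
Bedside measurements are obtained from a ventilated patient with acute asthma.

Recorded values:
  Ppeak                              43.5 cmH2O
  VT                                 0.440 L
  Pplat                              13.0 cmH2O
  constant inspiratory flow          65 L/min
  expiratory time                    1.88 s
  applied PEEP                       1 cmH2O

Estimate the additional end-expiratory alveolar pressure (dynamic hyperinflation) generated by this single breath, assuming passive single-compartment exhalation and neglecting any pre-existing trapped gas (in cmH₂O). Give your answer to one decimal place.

Flow: 65 L/min ÷ 60 = 1.0833 L/s.
R = (PIP − Pplat)/V̇ = (43.5 − 13.0) / 1.0833 = 30.5/1.0833 = 28.155 cmH2O·s/L.
C = Vt/(Pplat − PEEP) = 440.0 / (13.0 − 1) = 440.0/12.0 = 36.667 mL/cmH2O.
τ = R × C = 28.155 × 0.03667 L/cmH2O = 1.032 s.
Fraction remaining = e^(−Te/τ) = e^(−1.88/1.032) = 0.1617; trapped volume = 440.0 × 0.1617 = 71.148 mL.
Additional alveolar pressure from trapping ≈ V_trapped / C = 71.148 / 36.667 = 1.94 cmH2O.

1.9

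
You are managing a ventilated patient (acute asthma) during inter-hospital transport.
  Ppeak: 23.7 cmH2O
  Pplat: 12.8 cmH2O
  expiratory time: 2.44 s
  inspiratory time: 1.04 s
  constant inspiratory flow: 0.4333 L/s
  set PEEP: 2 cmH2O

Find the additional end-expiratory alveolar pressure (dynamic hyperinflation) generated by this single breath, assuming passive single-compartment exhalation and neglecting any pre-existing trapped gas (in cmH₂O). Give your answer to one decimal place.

Vt = flow × Ti = 0.4333 L/s × 1.04 s × 1000 mL/L = 450.63 mL.
R = (PIP − Pplat)/V̇ = (23.7 − 12.8) / 0.4333 = 10.9/0.4333 = 25.156 cmH2O·s/L.
C = Vt/(Pplat − PEEP) = 450.63 / (12.8 − 2) = 450.63/10.8 = 41.725 mL/cmH2O.
τ = R × C = 25.156 × 0.04173 L/cmH2O = 1.05 s.
Fraction remaining = e^(−Te/τ) = e^(−2.44/1.05) = 0.0979; trapped volume = 450.63 × 0.0979 = 44.117 mL.
Additional alveolar pressure from trapping ≈ V_trapped / C = 44.117 / 41.725 = 1.057 cmH2O.

1.1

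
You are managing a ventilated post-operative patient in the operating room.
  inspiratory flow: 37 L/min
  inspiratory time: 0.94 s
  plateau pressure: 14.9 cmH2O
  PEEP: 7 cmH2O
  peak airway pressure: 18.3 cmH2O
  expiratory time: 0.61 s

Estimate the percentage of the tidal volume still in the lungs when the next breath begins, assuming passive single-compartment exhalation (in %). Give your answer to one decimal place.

22.1

Flow: 37 L/min ÷ 60 = 0.6167 L/s.
Vt = flow × Ti = 0.6167 L/s × 0.94 s × 1000 mL/L = 579.7 mL.
R = (PIP − Pplat)/V̇ = (18.3 − 14.9) / 0.6167 = 3.4/0.6167 = 5.513 cmH2O·s/L.
C = Vt/(Pplat − PEEP) = 579.7 / (14.9 − 7) = 579.7/7.9 = 73.38 mL/cmH2O.
τ = R × C = 5.513 × 0.07338 L/cmH2O = 0.4045 s.
Fraction remaining at end-expiration = e^(−Te/τ) = e^(−0.61/0.4045) = 0.2213 → 22.13%.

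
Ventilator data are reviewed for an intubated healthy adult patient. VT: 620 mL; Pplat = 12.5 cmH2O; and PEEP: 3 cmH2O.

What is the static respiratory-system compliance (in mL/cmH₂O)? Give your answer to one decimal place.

Cstat = Vt / (Pplat − PEEP) = 620 / (12.5 − 3) = 620 / 9.5 = 65.263 mL/cmH2O.

65.3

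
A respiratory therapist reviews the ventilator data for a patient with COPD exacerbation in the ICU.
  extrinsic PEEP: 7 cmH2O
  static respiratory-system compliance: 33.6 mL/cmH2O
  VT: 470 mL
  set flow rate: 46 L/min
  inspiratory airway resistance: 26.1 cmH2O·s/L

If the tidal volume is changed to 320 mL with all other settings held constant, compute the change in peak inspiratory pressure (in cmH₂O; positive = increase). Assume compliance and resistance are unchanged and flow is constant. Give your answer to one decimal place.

PIP = Vt/C + R·V̇ + PEEP (constant-flow equation of motion).
Only the elastic term changes: ΔPIP = ΔVt / C = (320 − 470) / 33.6 = -4.464 cmH2O.

-4.5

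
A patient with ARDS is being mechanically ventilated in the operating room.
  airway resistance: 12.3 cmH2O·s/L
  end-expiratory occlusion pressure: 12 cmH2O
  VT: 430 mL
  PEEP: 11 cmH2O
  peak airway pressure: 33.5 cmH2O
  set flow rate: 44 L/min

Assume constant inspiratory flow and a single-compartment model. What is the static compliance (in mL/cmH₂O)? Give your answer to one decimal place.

34.5

Flow: 44 L/min ÷ 60 = 0.7333 L/s.
Total PEEP = 12 cmH2O (set 11 + intrinsic 1); this is the baseline alveolar pressure.
Equation of motion (constant flow): PIP = Vt/C + R·V̇ + PEEP.
Vt/C = PIP − R·V̇ − PEEP = 33.5 − 12.3×0.7333 − 12 = 33.5 − 9.02 − 12 = 12.48 cmH2O.
C = Vt / 12.48 = 430 / 12.48 = 34.455 mL/cmH2O.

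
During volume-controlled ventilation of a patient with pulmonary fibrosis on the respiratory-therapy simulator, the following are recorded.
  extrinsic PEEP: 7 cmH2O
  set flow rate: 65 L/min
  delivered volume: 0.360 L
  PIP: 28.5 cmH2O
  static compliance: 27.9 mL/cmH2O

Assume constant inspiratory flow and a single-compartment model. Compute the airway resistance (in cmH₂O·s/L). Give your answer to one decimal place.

7.9

Flow: 65 L/min ÷ 60 = 1.0833 L/s.
Equation of motion (constant flow): PIP = Vt/C + R·V̇ + PEEP.
R·V̇ = PIP − Vt/C − PEEP = 28.5 − 360/27.9 − 7 = 28.5 − 12.903 − 7 = 8.597 cmH2O.
R = 8.597 / 1.0833 = 7.936 cmH2O·s/L.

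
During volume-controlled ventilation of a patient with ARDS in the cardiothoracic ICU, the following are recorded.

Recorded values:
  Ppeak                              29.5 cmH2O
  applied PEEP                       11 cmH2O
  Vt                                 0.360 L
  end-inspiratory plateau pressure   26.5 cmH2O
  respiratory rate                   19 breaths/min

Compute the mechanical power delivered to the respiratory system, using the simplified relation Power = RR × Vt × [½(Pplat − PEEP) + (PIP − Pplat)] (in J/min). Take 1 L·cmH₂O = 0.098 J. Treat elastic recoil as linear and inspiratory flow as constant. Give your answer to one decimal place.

Per-breath work = Vt × [½(Pplat−PEEP) + (PIP−Pplat)] = 0.360 × [0.5×15.5 + 3.0] = 0.360 × 10.75 = 3.87 L·cmH2O.
Power = 19 × 3.87 = 73.53 L·cmH2O/min.
× 0.098 J/(L·cmH2O) → 7.206 J/min.

7.2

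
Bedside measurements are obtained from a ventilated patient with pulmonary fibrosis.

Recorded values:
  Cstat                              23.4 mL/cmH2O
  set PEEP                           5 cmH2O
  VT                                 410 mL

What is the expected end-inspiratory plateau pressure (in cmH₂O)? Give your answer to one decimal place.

22.5

Pplat = PEEP + Vt / Cstat = 5 + 410 / 23.4 = 5 + 17.521 = 22.521 cmH2O.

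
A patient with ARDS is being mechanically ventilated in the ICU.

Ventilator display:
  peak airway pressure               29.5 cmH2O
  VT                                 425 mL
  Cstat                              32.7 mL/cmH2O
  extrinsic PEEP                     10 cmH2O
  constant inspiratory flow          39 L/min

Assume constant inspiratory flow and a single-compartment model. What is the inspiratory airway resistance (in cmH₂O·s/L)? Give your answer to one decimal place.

10.0

Flow: 39 L/min ÷ 60 = 0.65 L/s.
Equation of motion (constant flow): PIP = Vt/C + R·V̇ + PEEP.
R·V̇ = PIP − Vt/C − PEEP = 29.5 − 425/32.7 − 10 = 29.5 − 12.997 − 10 = 6.503 cmH2O.
R = 6.503 / 0.65 = 10.005 cmH2O·s/L.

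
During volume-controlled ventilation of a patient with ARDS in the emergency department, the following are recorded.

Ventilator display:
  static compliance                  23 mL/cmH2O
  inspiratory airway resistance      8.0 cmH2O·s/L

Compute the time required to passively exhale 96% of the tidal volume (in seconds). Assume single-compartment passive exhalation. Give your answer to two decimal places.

τ = R × C = 8.0 × 23 mL/cmH2O = 8.0 × 0.023 L/cmH2O = 0.184 s.
Exhaled fraction f = 1 − e^(−t/τ) → t = −τ·ln(1 − f) = −0.184·ln(0.04) = 0.5923 s.

0.59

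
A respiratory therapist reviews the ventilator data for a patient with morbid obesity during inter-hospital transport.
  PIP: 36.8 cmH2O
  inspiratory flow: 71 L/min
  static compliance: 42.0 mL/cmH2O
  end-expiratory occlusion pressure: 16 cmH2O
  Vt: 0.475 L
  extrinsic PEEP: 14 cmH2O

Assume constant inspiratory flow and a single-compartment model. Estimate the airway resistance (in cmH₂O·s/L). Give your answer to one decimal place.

8.0

Flow: 71 L/min ÷ 60 = 1.1833 L/s.
Total PEEP = 16 cmH2O (set 14 + intrinsic 2); this is the baseline alveolar pressure.
Equation of motion (constant flow): PIP = Vt/C + R·V̇ + PEEP.
R·V̇ = PIP − Vt/C − PEEP = 36.8 − 475/42.0 − 16 = 36.8 − 11.31 − 16 = 9.49 cmH2O.
R = 9.49 / 1.1833 = 8.02 cmH2O·s/L.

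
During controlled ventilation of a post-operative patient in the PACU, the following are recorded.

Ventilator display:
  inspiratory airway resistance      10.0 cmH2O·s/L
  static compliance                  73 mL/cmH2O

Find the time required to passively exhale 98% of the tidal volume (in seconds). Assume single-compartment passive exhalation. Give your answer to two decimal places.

2.86

τ = R × C = 10.0 × 73 mL/cmH2O = 10.0 × 0.073 L/cmH2O = 0.73 s.
Exhaled fraction f = 1 − e^(−t/τ) → t = −τ·ln(1 − f) = −0.73·ln(0.02) = 2.856 s.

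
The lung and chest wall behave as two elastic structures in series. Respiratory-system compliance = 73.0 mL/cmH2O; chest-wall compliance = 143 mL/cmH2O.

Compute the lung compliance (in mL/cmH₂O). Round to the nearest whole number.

1/CL = 1/Crs − 1/Ccw.
1/CL = 1/73.0 − 1/143 = 0.006706.
CL = 149.12 mL/cmH2O.

149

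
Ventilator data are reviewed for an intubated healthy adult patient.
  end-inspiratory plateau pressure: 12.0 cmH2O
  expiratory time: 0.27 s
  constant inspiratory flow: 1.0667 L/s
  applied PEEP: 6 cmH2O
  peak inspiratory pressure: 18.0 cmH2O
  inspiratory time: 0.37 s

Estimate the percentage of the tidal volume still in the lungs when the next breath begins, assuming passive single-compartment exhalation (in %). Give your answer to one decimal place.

Vt = flow × Ti = 1.0667 L/s × 0.37 s × 1000 mL/L = 394.68 mL.
R = (PIP − Pplat)/V̇ = (18.0 − 12.0) / 1.0667 = 6.0/1.0667 = 5.625 cmH2O·s/L.
C = Vt/(Pplat − PEEP) = 394.68 / (12.0 − 6) = 394.68/6.0 = 65.78 mL/cmH2O.
τ = R × C = 5.625 × 0.06578 L/cmH2O = 0.37 s.
Fraction remaining at end-expiration = e^(−Te/τ) = e^(−0.27/0.37) = 0.482 → 48.2%.

48.2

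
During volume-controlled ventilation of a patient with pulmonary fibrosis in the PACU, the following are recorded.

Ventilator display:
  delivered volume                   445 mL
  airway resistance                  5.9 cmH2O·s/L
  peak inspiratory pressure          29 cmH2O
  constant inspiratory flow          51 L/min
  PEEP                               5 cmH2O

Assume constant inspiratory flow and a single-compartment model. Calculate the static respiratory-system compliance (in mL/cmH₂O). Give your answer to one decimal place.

Flow: 51 L/min ÷ 60 = 0.85 L/s.
Equation of motion (constant flow): PIP = Vt/C + R·V̇ + PEEP.
Vt/C = PIP − R·V̇ − PEEP = 29 − 5.9×0.85 − 5 = 29 − 5.015 − 5 = 18.985 cmH2O.
C = Vt / 18.985 = 445 / 18.985 = 23.44 mL/cmH2O.

23.4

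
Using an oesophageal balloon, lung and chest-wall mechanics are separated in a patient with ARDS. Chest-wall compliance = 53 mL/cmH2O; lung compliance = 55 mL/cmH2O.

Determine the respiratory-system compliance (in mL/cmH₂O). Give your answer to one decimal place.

Lung and chest wall are elastances in series: 1/Crs = 1/CL + 1/Ccw.
1/Crs = 1/55 + 1/53 = 0.03705.
Crs = 26.991 mL/cmH2O.

27.0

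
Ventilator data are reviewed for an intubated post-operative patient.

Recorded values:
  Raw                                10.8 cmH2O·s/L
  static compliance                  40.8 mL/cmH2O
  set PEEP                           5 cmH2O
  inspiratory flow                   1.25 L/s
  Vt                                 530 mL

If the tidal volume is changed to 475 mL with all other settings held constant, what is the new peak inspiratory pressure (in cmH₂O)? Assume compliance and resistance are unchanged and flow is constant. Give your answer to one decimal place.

30.1

PIP = Vt/C + R·V̇ + PEEP (constant-flow equation of motion).
Only the elastic term changes: ΔPIP = ΔVt / C = (475 − 530) / 40.8 = -1.348 cmH2O.
Original PIP = 530/40.8 + 10.8×1.25 + 5 = 31.49 cmH2O; new PIP = 31.49 + (-1.348) = 30.142 cmH2O.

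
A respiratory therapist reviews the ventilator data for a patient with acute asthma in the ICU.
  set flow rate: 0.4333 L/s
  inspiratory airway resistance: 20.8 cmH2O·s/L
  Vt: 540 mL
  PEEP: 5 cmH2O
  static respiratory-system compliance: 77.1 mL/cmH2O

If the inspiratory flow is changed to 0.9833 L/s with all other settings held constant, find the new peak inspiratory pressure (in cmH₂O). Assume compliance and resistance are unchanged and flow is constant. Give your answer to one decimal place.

32.5

PIP = Vt/C + R·V̇ + PEEP (constant-flow equation of motion).
Only the resistive term changes: ΔPIP = R × ΔV̇ = 20.8 × (0.9833 − 0.4333) = 20.8 × 0.55 = 11.44 cmH2O.
Original PIP = 540/77.1 + 20.8×0.4333 + 5 = 21.017 cmH2O; new PIP = 21.017 + (11.44) = 32.457 cmH2O.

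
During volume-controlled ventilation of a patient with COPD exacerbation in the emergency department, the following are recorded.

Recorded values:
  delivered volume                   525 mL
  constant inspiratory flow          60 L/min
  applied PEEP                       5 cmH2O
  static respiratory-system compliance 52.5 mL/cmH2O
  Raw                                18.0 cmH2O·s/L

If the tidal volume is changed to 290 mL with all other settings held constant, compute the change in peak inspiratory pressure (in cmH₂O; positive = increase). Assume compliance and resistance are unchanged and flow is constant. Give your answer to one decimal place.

PIP = Vt/C + R·V̇ + PEEP (constant-flow equation of motion).
Only the elastic term changes: ΔPIP = ΔVt / C = (290 − 525) / 52.5 = -4.476 cmH2O.

-4.5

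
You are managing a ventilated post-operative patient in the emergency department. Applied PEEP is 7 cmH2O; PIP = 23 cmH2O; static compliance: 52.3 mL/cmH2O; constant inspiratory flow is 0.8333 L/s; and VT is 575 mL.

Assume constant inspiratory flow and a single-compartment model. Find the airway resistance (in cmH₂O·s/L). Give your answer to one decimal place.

6.0

Equation of motion (constant flow): PIP = Vt/C + R·V̇ + PEEP.
R·V̇ = PIP − Vt/C − PEEP = 23 − 575/52.3 − 7 = 23 − 10.994 − 7 = 5.006 cmH2O.
R = 5.006 / 0.8333 = 6.007 cmH2O·s/L.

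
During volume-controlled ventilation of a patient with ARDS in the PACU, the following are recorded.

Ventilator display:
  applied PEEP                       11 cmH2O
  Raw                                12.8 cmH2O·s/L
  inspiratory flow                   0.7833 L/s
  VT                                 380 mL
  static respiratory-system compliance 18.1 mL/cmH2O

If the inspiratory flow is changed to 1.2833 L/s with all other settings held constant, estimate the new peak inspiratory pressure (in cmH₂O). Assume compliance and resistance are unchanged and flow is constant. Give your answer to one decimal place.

48.4

PIP = Vt/C + R·V̇ + PEEP (constant-flow equation of motion).
Only the resistive term changes: ΔPIP = R × ΔV̇ = 12.8 × (1.2833 − 0.7833) = 12.8 × 0.5 = 6.4 cmH2O.
Original PIP = 380/18.1 + 12.8×0.7833 + 11 = 42.021 cmH2O; new PIP = 42.021 + (6.4) = 48.421 cmH2O.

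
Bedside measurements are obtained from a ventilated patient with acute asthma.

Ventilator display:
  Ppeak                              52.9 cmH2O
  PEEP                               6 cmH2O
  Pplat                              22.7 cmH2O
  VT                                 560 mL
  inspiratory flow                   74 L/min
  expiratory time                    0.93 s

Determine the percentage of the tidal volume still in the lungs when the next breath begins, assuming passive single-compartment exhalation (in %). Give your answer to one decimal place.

Flow: 74 L/min ÷ 60 = 1.2333 L/s.
R = (PIP − Pplat)/V̇ = (52.9 − 22.7) / 1.2333 = 30.2/1.2333 = 24.487 cmH2O·s/L.
C = Vt/(Pplat − PEEP) = 560.0 / (22.7 − 6) = 560.0/16.7 = 33.533 mL/cmH2O.
τ = R × C = 24.487 × 0.03353 L/cmH2O = 0.821 s.
Fraction remaining at end-expiration = e^(−Te/τ) = e^(−0.93/0.821) = 0.3221 → 32.21%.

32.2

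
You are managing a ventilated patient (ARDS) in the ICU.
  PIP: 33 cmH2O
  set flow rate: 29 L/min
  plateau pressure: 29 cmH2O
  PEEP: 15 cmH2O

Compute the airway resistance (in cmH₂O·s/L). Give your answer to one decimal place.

Flow: 29 L/min ÷ 60 = 0.4833 L/s.
Raw = (PIP − Pplat) / flow = (33 − 29) / 0.4833 = 4.0 / 0.4833 = 8.276 cmH2O·s/L.

8.3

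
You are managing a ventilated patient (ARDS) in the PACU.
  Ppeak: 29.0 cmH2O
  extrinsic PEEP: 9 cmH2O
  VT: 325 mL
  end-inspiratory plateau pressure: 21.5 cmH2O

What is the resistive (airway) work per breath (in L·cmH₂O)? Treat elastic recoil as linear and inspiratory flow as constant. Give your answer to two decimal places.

2.44

With constant inspiratory flow the resistive pressure is constant at PIP − Pplat = 29.0 − 21.5 = 7.5 cmH2O, so resistive work = 7.5 × 0.325 = 2.438 L·cmH2O.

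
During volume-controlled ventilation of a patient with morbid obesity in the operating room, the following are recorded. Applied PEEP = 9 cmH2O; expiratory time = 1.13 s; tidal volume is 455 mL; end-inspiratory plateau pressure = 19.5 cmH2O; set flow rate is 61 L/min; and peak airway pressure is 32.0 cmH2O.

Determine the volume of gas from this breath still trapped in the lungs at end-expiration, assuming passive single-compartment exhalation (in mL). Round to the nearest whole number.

Flow: 61 L/min ÷ 60 = 1.0167 L/s.
R = (PIP − Pplat)/V̇ = (32.0 − 19.5) / 1.0167 = 12.5/1.0167 = 12.295 cmH2O·s/L.
C = Vt/(Pplat − PEEP) = 455.0 / (19.5 − 9) = 455.0/10.5 = 43.333 mL/cmH2O.
τ = R × C = 12.295 × 0.04333 L/cmH2O = 0.5327 s.
Fraction remaining = e^(−Te/τ) = e^(−1.13/0.5327) = 0.1199.
Trapped volume = 455.0 × 0.1199 = 54.555 mL.

55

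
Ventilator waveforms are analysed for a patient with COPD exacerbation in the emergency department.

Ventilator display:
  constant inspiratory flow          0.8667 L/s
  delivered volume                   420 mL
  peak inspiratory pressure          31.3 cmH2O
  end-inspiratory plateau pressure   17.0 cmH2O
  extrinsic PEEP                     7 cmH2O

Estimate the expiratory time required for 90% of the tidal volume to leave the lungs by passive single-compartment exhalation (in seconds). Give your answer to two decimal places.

1.60

R = (PIP − Pplat)/V̇ = (31.3 − 17.0) / 0.8667 = 14.3/0.8667 = 16.499 cmH2O·s/L.
C = Vt/(Pplat − PEEP) = 420.0 / (17.0 − 7) = 420.0/10.0 = 42.0 mL/cmH2O.
τ = R × C = 16.499 × 0.042 L/cmH2O = 0.693 s.
t = −τ·ln(1 − 0.90) = −0.693·ln(0.1) = 1.596 s.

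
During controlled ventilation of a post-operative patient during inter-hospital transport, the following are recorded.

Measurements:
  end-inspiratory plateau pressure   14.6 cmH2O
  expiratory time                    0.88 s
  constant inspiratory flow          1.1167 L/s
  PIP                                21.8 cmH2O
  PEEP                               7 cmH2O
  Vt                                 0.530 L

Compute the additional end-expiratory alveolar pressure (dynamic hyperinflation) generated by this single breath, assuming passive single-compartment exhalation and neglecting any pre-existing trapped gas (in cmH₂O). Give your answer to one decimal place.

1.1

R = (PIP − Pplat)/V̇ = (21.8 − 14.6) / 1.1167 = 7.2/1.1167 = 6.448 cmH2O·s/L.
C = Vt/(Pplat − PEEP) = 530.0 / (14.6 − 7) = 530.0/7.6 = 69.737 mL/cmH2O.
τ = R × C = 6.448 × 0.06974 L/cmH2O = 0.4497 s.
Fraction remaining = e^(−Te/τ) = e^(−0.88/0.4497) = 0.1413; trapped volume = 530.0 × 0.1413 = 74.889 mL.
Additional alveolar pressure from trapping ≈ V_trapped / C = 74.889 / 69.737 = 1.074 cmH2O.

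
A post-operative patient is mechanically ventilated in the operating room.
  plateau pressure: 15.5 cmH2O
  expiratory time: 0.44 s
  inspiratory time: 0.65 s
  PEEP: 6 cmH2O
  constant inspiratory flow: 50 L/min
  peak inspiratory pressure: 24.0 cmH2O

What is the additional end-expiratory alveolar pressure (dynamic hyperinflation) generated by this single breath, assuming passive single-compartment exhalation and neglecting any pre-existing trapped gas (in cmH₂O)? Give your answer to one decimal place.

Flow: 50 L/min ÷ 60 = 0.8333 L/s.
Vt = flow × Ti = 0.8333 L/s × 0.65 s × 1000 mL/L = 541.65 mL.
R = (PIP − Pplat)/V̇ = (24.0 − 15.5) / 0.8333 = 8.5/0.8333 = 10.2 cmH2O·s/L.
C = Vt/(Pplat − PEEP) = 541.65 / (15.5 − 6) = 541.65/9.5 = 57.016 mL/cmH2O.
τ = R × C = 10.2 × 0.05702 L/cmH2O = 0.5816 s.
Fraction remaining = e^(−Te/τ) = e^(−0.44/0.5816) = 0.4693; trapped volume = 541.65 × 0.4693 = 254.2 mL.
Additional alveolar pressure from trapping ≈ V_trapped / C = 254.2 / 57.016 = 4.458 cmH2O.

4.5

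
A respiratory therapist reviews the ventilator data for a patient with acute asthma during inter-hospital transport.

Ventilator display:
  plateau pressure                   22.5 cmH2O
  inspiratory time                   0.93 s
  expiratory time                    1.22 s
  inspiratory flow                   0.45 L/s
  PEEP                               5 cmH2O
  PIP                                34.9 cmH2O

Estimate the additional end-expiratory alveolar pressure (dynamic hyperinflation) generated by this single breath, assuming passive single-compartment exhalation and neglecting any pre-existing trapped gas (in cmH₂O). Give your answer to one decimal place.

Vt = flow × Ti = 0.45 L/s × 0.93 s × 1000 mL/L = 418.5 mL.
R = (PIP − Pplat)/V̇ = (34.9 − 22.5) / 0.45 = 12.4/0.45 = 27.556 cmH2O·s/L.
C = Vt/(Pplat − PEEP) = 418.5 / (22.5 − 5) = 418.5/17.5 = 23.914 mL/cmH2O.
τ = R × C = 27.556 × 0.02391 L/cmH2O = 0.6589 s.
Fraction remaining = e^(−Te/τ) = e^(−1.22/0.6589) = 0.157; trapped volume = 418.5 × 0.157 = 65.705 mL.
Additional alveolar pressure from trapping ≈ V_trapped / C = 65.705 / 23.914 = 2.748 cmH2O.

2.7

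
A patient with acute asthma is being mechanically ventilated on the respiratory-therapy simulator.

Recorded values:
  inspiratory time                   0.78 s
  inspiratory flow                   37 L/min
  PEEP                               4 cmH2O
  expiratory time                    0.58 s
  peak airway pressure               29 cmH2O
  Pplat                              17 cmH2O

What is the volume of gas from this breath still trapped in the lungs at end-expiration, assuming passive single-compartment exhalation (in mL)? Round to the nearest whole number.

Flow: 37 L/min ÷ 60 = 0.6167 L/s.
Vt = flow × Ti = 0.6167 L/s × 0.78 s × 1000 mL/L = 481.03 mL.
R = (PIP − Pplat)/V̇ = (29 − 17) / 0.6167 = 12.0/0.6167 = 19.458 cmH2O·s/L.
C = Vt/(Pplat − PEEP) = 481.03 / (17 − 4) = 481.03/13.0 = 37.002 mL/cmH2O.
τ = R × C = 19.458 × 0.037 L/cmH2O = 0.7199 s.
Fraction remaining = e^(−Te/τ) = e^(−0.58/0.7199) = 0.4468.
Trapped volume = 481.03 × 0.4468 = 214.92 mL.

215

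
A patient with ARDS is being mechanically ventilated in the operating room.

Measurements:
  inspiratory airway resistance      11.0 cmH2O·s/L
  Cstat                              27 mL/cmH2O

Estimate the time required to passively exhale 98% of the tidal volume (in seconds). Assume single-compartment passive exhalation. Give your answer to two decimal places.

τ = R × C = 11.0 × 27 mL/cmH2O = 11.0 × 0.027 L/cmH2O = 0.297 s.
Exhaled fraction f = 1 − e^(−t/τ) → t = −τ·ln(1 − f) = −0.297·ln(0.02) = 1.162 s.

1.16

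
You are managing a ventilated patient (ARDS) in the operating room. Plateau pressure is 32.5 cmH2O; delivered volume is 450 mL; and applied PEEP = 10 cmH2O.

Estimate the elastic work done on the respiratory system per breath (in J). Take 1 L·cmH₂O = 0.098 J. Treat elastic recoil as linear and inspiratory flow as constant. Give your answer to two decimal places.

Elastic work ≈ ½ × (Pplat − PEEP) × Vt = 0.5 × (32.5 − 10) × 0.450 L = 0.5 × 22.5 × 0.450 = 5.063 L·cmH2O.
× 0.098 J/(L·cmH2O) → 0.4962 J.

0.50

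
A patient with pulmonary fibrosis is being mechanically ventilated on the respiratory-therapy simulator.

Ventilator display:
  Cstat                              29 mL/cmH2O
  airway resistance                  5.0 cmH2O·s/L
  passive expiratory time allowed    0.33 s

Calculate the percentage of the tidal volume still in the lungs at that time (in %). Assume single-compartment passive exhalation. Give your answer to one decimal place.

τ = R × C = 5.0 × 29 mL/cmH2O = 5.0 × 0.029 L/cmH2O = 0.145 s.
Passive exhalation: V(t)/V₀ = e^(−t/τ) = e^(−0.33/0.145) = 0.1027.
Fraction remaining = 0.1027 → 10.27%.

10.3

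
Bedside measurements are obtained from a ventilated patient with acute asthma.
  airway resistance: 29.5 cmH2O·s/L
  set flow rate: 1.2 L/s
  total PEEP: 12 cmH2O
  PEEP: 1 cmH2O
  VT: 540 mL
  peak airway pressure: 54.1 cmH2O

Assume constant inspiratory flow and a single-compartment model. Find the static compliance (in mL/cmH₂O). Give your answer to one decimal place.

Total PEEP = 12 cmH2O (set 1 + intrinsic 11); this is the baseline alveolar pressure.
Equation of motion (constant flow): PIP = Vt/C + R·V̇ + PEEP.
Vt/C = PIP − R·V̇ − PEEP = 54.1 − 29.5×1.2 − 12 = 54.1 − 35.4 − 12 = 6.7 cmH2O.
C = Vt / 6.7 = 540 / 6.7 = 80.597 mL/cmH2O.

80.6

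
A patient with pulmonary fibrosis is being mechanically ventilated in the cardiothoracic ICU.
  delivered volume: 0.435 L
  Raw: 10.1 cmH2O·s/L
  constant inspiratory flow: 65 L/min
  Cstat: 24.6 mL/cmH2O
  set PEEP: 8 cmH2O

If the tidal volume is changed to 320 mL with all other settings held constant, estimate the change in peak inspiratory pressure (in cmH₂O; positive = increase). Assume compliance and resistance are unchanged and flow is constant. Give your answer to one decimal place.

PIP = Vt/C + R·V̇ + PEEP (constant-flow equation of motion).
Only the elastic term changes: ΔPIP = ΔVt / C = (320 − 435) / 24.6 = -4.675 cmH2O.

-4.7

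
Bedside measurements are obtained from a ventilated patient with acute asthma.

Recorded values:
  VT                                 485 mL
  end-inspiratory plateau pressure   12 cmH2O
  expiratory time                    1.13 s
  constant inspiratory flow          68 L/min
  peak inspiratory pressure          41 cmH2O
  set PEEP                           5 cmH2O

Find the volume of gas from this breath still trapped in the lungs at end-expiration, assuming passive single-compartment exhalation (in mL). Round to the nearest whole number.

256

Flow: 68 L/min ÷ 60 = 1.1333 L/s.
R = (PIP − Pplat)/V̇ = (41 − 12) / 1.1333 = 29.0/1.1333 = 25.589 cmH2O·s/L.
C = Vt/(Pplat − PEEP) = 485.0 / (12 − 5) = 485.0/7.0 = 69.286 mL/cmH2O.
τ = R × C = 25.589 × 0.06929 L/cmH2O = 1.773 s.
Fraction remaining = e^(−Te/τ) = e^(−1.13/1.773) = 0.5287.
Trapped volume = 485.0 × 0.5287 = 256.42 mL.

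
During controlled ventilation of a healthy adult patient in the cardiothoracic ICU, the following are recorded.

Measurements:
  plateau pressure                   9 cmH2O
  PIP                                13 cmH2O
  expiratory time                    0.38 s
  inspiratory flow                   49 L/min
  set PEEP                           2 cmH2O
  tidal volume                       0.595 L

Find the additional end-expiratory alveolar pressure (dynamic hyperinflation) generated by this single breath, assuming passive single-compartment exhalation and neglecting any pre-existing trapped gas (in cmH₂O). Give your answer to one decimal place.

2.8

Flow: 49 L/min ÷ 60 = 0.8167 L/s.
R = (PIP − Pplat)/V̇ = (13 − 9) / 0.8167 = 4.0/0.8167 = 4.898 cmH2O·s/L.
C = Vt/(Pplat − PEEP) = 595.0 / (9 − 2) = 595.0/7.0 = 85.0 mL/cmH2O.
τ = R × C = 4.898 × 0.085 L/cmH2O = 0.4163 s.
Fraction remaining = e^(−Te/τ) = e^(−0.38/0.4163) = 0.4014; trapped volume = 595.0 × 0.4014 = 238.83 mL.
Additional alveolar pressure from trapping ≈ V_trapped / C = 238.83 / 85.0 = 2.81 cmH2O.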